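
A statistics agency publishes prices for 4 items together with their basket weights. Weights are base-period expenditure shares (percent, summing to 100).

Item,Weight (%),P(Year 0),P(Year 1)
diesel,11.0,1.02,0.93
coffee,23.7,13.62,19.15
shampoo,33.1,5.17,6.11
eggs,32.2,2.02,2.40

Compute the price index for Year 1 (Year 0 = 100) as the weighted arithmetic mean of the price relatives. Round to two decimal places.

120.73

diesel: 11.0 × (0.93/1.02) = 11.0 × 0.911765 = 10.0294
coffee: 23.7 × (19.15/13.62) = 23.7 × 1.406021 = 33.3227
shampoo: 33.1 × (6.11/5.17) = 33.1 × 1.181818 = 39.1182
eggs: 32.2 × (2.40/2.02) = 32.2 × 1.188119 = 38.2574
Index = Σ wᵢ·(p₁ᵢ/p₀ᵢ) = 10.0294 + 33.3227 + 39.1182 + 38.2574 = 120.7277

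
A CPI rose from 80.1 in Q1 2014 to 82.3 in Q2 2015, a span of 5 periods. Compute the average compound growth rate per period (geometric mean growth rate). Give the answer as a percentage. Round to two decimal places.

Growth factor = (82.3/80.1)^(1/5) = (1.027466)^(1/5) = 1.005434
Growth rate = 1.005434 − 1 = 0.005434 = 0.5434%

0.54%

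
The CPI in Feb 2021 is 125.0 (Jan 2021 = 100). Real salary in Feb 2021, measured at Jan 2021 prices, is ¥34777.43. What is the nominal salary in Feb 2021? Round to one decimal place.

Nominal = Real × (Index/100) = 34777.43 × (125.0/100)
        = 34777.43 × 1.250 = 43471.7875

43471.8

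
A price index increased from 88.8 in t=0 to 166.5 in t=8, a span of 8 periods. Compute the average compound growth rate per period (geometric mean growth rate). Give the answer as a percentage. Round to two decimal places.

Growth factor = (166.5/88.8)^(1/8) = (1.875000)^(1/8) = 1.081746
Growth rate = 1.081746 − 1 = 0.081746 = 8.1746%

8.17%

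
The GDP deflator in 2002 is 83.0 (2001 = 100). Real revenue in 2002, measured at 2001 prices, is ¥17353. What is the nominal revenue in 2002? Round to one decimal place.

Nominal = Real × (Index/100) = 17353 × (83.0/100)
        = 17353 × 0.830 = 14402.9900

14403.0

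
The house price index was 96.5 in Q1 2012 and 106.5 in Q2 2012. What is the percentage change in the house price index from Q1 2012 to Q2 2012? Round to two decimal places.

Change = (106.5 − 96.5) / 96.5 × 100
       = 10.0 / 96.5 × 100 = 10.3627%

10.36%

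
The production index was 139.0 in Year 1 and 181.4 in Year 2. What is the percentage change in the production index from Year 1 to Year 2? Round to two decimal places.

Change = (181.4 − 139.0) / 139.0 × 100
       = 42.4 / 139.0 × 100 = 30.5036%

30.50%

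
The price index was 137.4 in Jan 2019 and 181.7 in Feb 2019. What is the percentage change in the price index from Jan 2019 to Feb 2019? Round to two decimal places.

32.24%

Change = (181.7 − 137.4) / 137.4 × 100
       = 44.3 / 137.4 × 100 = 32.2416%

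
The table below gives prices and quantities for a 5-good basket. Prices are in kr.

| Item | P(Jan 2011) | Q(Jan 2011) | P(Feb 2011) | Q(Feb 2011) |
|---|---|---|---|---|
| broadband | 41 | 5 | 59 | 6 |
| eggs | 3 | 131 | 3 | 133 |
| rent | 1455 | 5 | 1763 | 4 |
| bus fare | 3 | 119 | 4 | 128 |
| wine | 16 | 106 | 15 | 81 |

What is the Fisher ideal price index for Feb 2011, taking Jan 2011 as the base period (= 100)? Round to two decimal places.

116.79

Laspeyres component (base-period weights):
ΣP(Feb 2011)Q(Jan 2011) = 59×5 + 3×131 + 1763×5 + 4×119 + 15×106 = 295 + 393 + 8815 + 476 + 1590 = 11569
ΣP(Jan 2011)Q(Jan 2011) = 41×5 + 3×131 + 1455×5 + 3×119 + 16×106 = 205 + 393 + 7275 + 357 + 1696 = 9926
L = 11569 / 9926 × 100 = 116.5525
Paasche component (current-period weights):
ΣP(Feb 2011)Q(Feb 2011) = 59×6 + 3×133 + 1763×4 + 4×128 + 15×81 = 354 + 399 + 7052 + 512 + 1215 = 9532
ΣP(Jan 2011)Q(Feb 2011) = 41×6 + 3×133 + 1455×4 + 3×128 + 16×81 = 246 + 399 + 5820 + 384 + 1296 = 8145
P = 9532 / 8145 × 100 = 117.0289
Fisher = √(L × P) = √(116.5525 × 117.0289) = 116.7904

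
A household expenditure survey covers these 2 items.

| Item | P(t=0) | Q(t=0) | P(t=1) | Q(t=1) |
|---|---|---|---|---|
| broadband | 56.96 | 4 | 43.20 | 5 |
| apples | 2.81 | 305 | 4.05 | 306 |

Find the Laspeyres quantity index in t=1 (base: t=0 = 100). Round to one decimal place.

Laspeyres quantity index uses base-period prices as weights.
ΣP(t=0)·Q(t=1) = 56.96×5 + 2.81×306 = 284.8 + 859.86 = 1144.66
ΣP(t=0)·Q(t=0) = 56.96×4 + 2.81×305 = 227.84 + 857.05 = 1084.89
Index = 1144.66 / 1084.89 × 100 = 105.5093

105.5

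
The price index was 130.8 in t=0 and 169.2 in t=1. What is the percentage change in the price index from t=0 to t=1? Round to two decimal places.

29.36%

Change = (169.2 − 130.8) / 130.8 × 100
       = 38.4 / 130.8 × 100 = 29.3578%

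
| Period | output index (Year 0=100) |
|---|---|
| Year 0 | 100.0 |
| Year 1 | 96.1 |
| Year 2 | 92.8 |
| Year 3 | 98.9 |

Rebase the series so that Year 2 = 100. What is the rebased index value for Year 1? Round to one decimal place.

103.6

Rebased(Year 1) = 96.1 / 92.8 × 100 = 103.5560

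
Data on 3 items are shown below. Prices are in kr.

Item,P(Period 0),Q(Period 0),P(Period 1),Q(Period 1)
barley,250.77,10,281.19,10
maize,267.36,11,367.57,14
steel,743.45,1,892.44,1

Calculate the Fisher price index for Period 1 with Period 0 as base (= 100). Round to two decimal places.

Laspeyres component (base-period weights):
ΣP(Period 1)Q(Period 0) = 281.19×10 + 367.57×11 + 892.44×1 = 2811.9 + 4043.27 + 892.44 = 7747.61
ΣP(Period 0)Q(Period 0) = 250.77×10 + 267.36×11 + 743.45×1 = 2507.7 + 2940.96 + 743.45 = 6192.11
L = 7747.61 / 6192.11 × 100 = 125.1207
Paasche component (current-period weights):
ΣP(Period 1)Q(Period 1) = 281.19×10 + 367.57×14 + 892.44×1 = 2811.9 + 5145.98 + 892.44 = 8850.32
ΣP(Period 0)Q(Period 1) = 250.77×10 + 267.36×14 + 743.45×1 = 2507.7 + 3743.04 + 743.45 = 6994.19
P = 8850.32 / 6994.19 × 100 = 126.5382
Fisher = √(L × P) = √(125.1207 × 126.5382) = 125.8274

125.83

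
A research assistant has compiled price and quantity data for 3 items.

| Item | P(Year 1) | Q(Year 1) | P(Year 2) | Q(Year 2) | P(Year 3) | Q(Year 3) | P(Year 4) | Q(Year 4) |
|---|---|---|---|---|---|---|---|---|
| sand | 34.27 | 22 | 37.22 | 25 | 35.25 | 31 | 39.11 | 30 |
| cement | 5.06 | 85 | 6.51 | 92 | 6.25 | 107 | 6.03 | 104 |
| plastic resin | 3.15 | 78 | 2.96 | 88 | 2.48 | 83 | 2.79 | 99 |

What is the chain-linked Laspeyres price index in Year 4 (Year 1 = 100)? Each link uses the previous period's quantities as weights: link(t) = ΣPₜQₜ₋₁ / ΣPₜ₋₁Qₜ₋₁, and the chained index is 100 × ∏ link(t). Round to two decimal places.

Link Year 1→Year 2:
ΣP(Year 2)Q(Year 1) = 37.22×22 + 6.51×85 + 2.96×78 = 818.84 + 553.35 + 230.88 = 1603.07
ΣP(Year 1)Q(Year 1) = 34.27×22 + 5.06×85 + 3.15×78 = 753.94 + 430.1 + 245.7 = 1429.74
link = 1603.07/1429.74 = 1.121232
Link Year 2→Year 3:
ΣP(Year 3)Q(Year 2) = 35.25×25 + 6.25×92 + 2.48×88 = 881.25 + 575 + 218.24 = 1674.49
ΣP(Year 2)Q(Year 2) = 37.22×25 + 6.51×92 + 2.96×88 = 930.5 + 598.92 + 260.48 = 1789.9
link = 1674.49/1789.9 = 0.935522
Link Year 3→Year 4:
ΣP(Year 4)Q(Year 3) = 39.11×31 + 6.03×107 + 2.79×83 = 1212.41 + 645.21 + 231.57 = 2089.19
ΣP(Year 3)Q(Year 3) = 35.25×31 + 6.25×107 + 2.48×83 = 1092.75 + 668.75 + 205.84 = 1967.34
link = 2089.19/1967.34 = 1.061936
Chained index = 100 × 1.121232 × 0.935522 × 1.061936 = 111.3904

111.39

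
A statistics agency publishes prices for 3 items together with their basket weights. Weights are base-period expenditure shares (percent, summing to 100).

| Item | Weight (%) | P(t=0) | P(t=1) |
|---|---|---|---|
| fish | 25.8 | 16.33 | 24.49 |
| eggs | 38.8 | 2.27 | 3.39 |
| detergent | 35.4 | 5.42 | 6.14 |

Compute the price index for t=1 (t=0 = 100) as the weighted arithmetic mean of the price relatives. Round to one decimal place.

fish: 25.8 × (24.49/16.33) = 25.8 × 1.499694 = 38.6921
eggs: 38.8 × (3.39/2.27) = 38.8 × 1.493392 = 57.9436
detergent: 35.4 × (6.14/5.42) = 35.4 × 1.132841 = 40.1026
Index = Σ wᵢ·(p₁ᵢ/p₀ᵢ) = 38.6921 + 57.9436 + 40.1026 = 136.7383

136.7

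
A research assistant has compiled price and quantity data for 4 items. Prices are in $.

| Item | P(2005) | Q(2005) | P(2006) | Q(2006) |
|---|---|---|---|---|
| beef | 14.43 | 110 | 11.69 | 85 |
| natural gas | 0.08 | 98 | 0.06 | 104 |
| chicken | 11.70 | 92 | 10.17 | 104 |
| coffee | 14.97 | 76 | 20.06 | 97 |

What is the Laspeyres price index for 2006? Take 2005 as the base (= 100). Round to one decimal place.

98.5

Laspeyres price index uses base-period quantities as weights.
ΣP(2006)·Q(2005) = 11.69×110 + 0.06×98 + 10.17×92 + 20.06×76 = 1285.9 + 5.88 + 935.64 + 1524.56 = 3751.98
ΣP(2005)·Q(2005) = 14.43×110 + 0.08×98 + 11.70×92 + 14.97×76 = 1587.3 + 7.84 + 1076.4 + 1137.72 = 3809.26
Index = 3751.98 / 3809.26 × 100 = 98.4963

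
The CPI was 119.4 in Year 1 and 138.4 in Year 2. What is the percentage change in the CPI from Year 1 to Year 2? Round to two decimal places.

Change = (138.4 − 119.4) / 119.4 × 100
       = 19.0 / 119.4 × 100 = 15.9129%

15.91%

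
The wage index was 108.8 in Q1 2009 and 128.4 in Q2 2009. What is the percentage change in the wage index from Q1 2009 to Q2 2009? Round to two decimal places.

18.01%

Change = (128.4 − 108.8) / 108.8 × 100
       = 19.6 / 108.8 × 100 = 18.0147%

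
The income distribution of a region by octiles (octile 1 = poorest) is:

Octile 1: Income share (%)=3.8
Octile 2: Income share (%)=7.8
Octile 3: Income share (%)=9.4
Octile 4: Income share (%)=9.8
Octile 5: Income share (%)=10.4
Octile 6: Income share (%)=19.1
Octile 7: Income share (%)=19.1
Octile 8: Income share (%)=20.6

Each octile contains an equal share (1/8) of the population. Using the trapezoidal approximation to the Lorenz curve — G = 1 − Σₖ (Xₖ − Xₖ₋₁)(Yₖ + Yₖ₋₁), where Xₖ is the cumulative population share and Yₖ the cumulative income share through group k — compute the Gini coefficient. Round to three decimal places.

0.255

Cumulative income shares Yₖ: 0.0380, 0.1160, 0.2100, 0.3080, 0.4120, 0.6030, 0.7940, 1.0000
Σ (Xₖ−Xₖ₋₁)(Yₖ+Yₖ₋₁) = (1/8)(0.0380+0.0000) + (1/8)(0.1160+0.0380) + (1/8)(0.2100+0.1160) + (1/8)(0.3080+0.2100) + (1/8)(0.4120+0.3080) + (1/8)(0.6030+0.4120) + (1/8)(0.7940+0.6030) + (1/8)(1.0000+0.7940)
  = 0.0047 + 0.0192 + 0.0407 + 0.0648 + 0.0900 + 0.1269 + 0.1746 + 0.2243 = 0.7452
G = 1 − 0.7452 = 0.2548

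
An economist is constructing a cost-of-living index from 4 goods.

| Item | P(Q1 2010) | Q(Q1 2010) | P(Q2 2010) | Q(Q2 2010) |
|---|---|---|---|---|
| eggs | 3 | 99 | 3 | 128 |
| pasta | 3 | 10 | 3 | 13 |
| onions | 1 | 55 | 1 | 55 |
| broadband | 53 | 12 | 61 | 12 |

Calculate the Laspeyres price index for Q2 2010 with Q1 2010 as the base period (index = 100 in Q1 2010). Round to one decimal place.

109.4

Laspeyres price index uses base-period quantities as weights.
ΣP(Q2 2010)·Q(Q1 2010) = 3×99 + 3×10 + 1×55 + 61×12 = 297 + 30 + 55 + 732 = 1114
ΣP(Q1 2010)·Q(Q1 2010) = 3×99 + 3×10 + 1×55 + 53×12 = 297 + 30 + 55 + 636 = 1018
Index = 1114 / 1018 × 100 = 109.4303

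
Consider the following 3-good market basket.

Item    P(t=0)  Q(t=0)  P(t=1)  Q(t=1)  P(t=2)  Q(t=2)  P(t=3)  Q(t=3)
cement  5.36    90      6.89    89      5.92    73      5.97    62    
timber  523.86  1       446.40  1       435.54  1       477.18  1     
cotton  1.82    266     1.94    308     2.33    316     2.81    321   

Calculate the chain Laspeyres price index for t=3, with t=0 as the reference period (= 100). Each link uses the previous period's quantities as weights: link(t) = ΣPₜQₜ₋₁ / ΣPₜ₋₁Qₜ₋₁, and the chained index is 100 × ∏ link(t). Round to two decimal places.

120.87

Link t=0→t=1:
ΣP(t=1)Q(t=0) = 6.89×90 + 446.40×1 + 1.94×266 = 620.1 + 446.4 + 516.04 = 1582.54
ΣP(t=0)Q(t=0) = 5.36×90 + 523.86×1 + 1.82×266 = 482.4 + 523.86 + 484.12 = 1490.38
link = 1582.54/1490.38 = 1.061837
Link t=1→t=2:
ΣP(t=2)Q(t=1) = 5.92×89 + 435.54×1 + 2.33×308 = 526.88 + 435.54 + 717.64 = 1680.06
ΣP(t=1)Q(t=1) = 6.89×89 + 446.40×1 + 1.94×308 = 613.21 + 446.4 + 597.52 = 1657.13
link = 1680.06/1657.13 = 1.013837
Link t=2→t=3:
ΣP(t=3)Q(t=2) = 5.97×73 + 477.18×1 + 2.81×316 = 435.81 + 477.18 + 887.96 = 1800.95
ΣP(t=2)Q(t=2) = 5.92×73 + 435.54×1 + 2.33×316 = 432.16 + 435.54 + 736.28 = 1603.98
link = 1800.95/1603.98 = 1.122801
Chained index = 100 × 1.061837 × 1.013837 × 1.122801 = 120.8728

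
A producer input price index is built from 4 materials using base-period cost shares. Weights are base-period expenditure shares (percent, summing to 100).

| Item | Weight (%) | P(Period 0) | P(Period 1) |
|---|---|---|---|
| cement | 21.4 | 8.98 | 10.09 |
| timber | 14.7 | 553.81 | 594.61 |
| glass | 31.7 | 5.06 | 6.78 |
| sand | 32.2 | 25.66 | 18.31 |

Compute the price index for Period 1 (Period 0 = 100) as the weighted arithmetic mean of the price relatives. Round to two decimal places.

cement: 21.4 × (10.09/8.98) = 21.4 × 1.123608 = 24.0452
timber: 14.7 × (594.61/553.81) = 14.7 × 1.073671 = 15.7830
glass: 31.7 × (6.78/5.06) = 31.7 × 1.339921 = 42.4755
sand: 32.2 × (18.31/25.66) = 32.2 × 0.713562 = 22.9767
Index = Σ wᵢ·(p₁ᵢ/p₀ᵢ) = 24.0452 + 15.7830 + 42.4755 + 22.9767 = 105.2804

105.28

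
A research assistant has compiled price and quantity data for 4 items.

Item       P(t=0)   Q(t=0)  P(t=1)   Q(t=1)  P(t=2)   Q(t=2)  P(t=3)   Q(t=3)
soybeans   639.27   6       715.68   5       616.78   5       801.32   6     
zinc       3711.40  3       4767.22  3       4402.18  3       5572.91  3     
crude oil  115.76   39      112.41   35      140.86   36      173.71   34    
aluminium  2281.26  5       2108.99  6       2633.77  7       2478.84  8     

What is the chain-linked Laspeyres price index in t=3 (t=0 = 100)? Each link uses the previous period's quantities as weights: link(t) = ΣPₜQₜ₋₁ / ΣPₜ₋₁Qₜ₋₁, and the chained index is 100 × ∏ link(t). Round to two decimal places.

Link t=0→t=1:
ΣP(t=1)Q(t=0) = 715.68×6 + 4767.22×3 + 112.41×39 + 2108.99×5 = 4294.08 + 14301.66 + 4383.99 + 10544.95 = 33524.68
ΣP(t=0)Q(t=0) = 639.27×6 + 3711.40×3 + 115.76×39 + 2281.26×5 = 3835.62 + 11134.2 + 4514.64 + 11406.3 = 30890.76
link = 33524.68/30890.76 = 1.085266
Link t=1→t=2:
ΣP(t=2)Q(t=1) = 616.78×5 + 4402.18×3 + 140.86×35 + 2633.77×6 = 3083.9 + 13206.54 + 4930.1 + 15802.62 = 37023.16
ΣP(t=1)Q(t=1) = 715.68×5 + 4767.22×3 + 112.41×35 + 2108.99×6 = 3578.4 + 14301.66 + 3934.35 + 12653.94 = 34468.35
link = 37023.16/34468.35 = 1.074120
Link t=2→t=3:
ΣP(t=3)Q(t=2) = 801.32×5 + 5572.91×3 + 173.71×36 + 2478.84×7 = 4006.6 + 16718.73 + 6253.56 + 17351.88 = 44330.77
ΣP(t=2)Q(t=2) = 616.78×5 + 4402.18×3 + 140.86×36 + 2633.77×7 = 3083.9 + 13206.54 + 5070.96 + 18436.39 = 39797.79
link = 44330.77/39797.79 = 1.113900
Chained index = 100 × 1.085266 × 1.074120 × 1.113900 = 129.8480

129.85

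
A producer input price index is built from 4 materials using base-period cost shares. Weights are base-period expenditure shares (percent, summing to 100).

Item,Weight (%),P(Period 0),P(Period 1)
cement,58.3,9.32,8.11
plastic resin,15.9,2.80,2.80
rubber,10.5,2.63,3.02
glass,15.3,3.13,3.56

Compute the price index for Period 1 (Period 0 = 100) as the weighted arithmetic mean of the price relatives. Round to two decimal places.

cement: 58.3 × (8.11/9.32) = 58.3 × 0.870172 = 50.7310
plastic resin: 15.9 × (2.80/2.80) = 15.9 × 1.000000 = 15.9000
rubber: 10.5 × (3.02/2.63) = 10.5 × 1.148289 = 12.0570
glass: 15.3 × (3.56/3.13) = 15.3 × 1.137380 = 17.4019
Index = Σ wᵢ·(p₁ᵢ/p₀ᵢ) = 50.7310 + 15.9000 + 12.0570 + 17.4019 = 96.0900

96.09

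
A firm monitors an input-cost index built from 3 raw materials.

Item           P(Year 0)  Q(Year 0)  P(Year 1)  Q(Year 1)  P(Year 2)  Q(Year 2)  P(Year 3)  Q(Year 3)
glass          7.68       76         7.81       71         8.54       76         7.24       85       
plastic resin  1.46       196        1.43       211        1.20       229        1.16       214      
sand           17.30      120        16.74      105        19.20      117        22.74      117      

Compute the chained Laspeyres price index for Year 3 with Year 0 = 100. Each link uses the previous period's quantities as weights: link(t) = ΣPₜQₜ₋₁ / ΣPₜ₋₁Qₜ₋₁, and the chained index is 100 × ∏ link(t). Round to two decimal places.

118.05

Link Year 0→Year 1:
ΣP(Year 1)Q(Year 0) = 7.81×76 + 1.43×196 + 16.74×120 = 593.56 + 280.28 + 2008.8 = 2882.64
ΣP(Year 0)Q(Year 0) = 7.68×76 + 1.46×196 + 17.30×120 = 583.68 + 286.16 + 2076 = 2945.84
link = 2882.64/2945.84 = 0.978546
Link Year 1→Year 2:
ΣP(Year 2)Q(Year 1) = 8.54×71 + 1.20×211 + 19.20×105 = 606.34 + 253.2 + 2016 = 2875.54
ΣP(Year 1)Q(Year 1) = 7.81×71 + 1.43×211 + 16.74×105 = 554.51 + 301.73 + 1757.7 = 2613.94
link = 2875.54/2613.94 = 1.100079
Link Year 2→Year 3:
ΣP(Year 3)Q(Year 2) = 7.24×76 + 1.16×229 + 22.74×117 = 550.24 + 265.64 + 2660.58 = 3476.46
ΣP(Year 2)Q(Year 2) = 8.54×76 + 1.20×229 + 19.20×117 = 649.04 + 274.8 + 2246.4 = 3170.24
link = 3476.46/3170.24 = 1.096592
Chained index = 100 × 0.978546 × 1.100079 × 1.096592 = 118.0457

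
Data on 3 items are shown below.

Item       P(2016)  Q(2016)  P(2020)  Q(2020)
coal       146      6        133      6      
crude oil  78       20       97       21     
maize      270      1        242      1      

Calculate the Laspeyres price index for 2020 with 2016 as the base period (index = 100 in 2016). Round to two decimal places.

Laspeyres price index uses base-period quantities as weights.
ΣP(2020)·Q(2016) = 133×6 + 97×20 + 242×1 = 798 + 1940 + 242 = 2980
ΣP(2016)·Q(2016) = 146×6 + 78×20 + 270×1 = 876 + 1560 + 270 = 2706
Index = 2980 / 2706 × 100 = 110.1256

110.13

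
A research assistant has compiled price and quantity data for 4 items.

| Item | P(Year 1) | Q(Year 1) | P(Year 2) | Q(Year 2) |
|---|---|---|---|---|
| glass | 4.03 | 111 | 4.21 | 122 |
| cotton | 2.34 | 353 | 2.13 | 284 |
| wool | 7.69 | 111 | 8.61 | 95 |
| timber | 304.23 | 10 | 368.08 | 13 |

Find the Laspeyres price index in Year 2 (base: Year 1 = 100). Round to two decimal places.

Laspeyres price index uses base-period quantities as weights.
ΣP(Year 2)·Q(Year 1) = 4.21×111 + 2.13×353 + 8.61×111 + 368.08×10 = 467.31 + 751.89 + 955.71 + 3680.8 = 5855.71
ΣP(Year 1)·Q(Year 1) = 4.03×111 + 2.34×353 + 7.69×111 + 304.23×10 = 447.33 + 826.02 + 853.59 + 3042.3 = 5169.24
Index = 5855.71 / 5169.24 × 100 = 113.2799

113.28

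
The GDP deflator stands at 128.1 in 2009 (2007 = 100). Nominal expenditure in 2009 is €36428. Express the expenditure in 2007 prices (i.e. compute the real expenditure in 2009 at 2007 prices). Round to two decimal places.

28437.16

Real = Nominal ÷ (Index/100) = 36428 ÷ (128.1/100)
     = 36428 ÷ 1.281 = 28437.1585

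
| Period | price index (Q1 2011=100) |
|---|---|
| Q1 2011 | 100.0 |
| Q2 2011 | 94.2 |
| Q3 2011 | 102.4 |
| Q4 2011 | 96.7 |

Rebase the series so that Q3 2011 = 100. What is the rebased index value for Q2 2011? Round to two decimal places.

Rebased(Q2 2011) = 94.2 / 102.4 × 100 = 91.9922

91.99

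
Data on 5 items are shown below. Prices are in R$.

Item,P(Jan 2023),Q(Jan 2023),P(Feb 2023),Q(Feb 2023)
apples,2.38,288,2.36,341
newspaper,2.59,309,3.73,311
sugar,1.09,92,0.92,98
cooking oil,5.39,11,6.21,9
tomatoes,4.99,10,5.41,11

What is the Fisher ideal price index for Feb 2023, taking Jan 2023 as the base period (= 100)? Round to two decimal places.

119.53

Laspeyres component (base-period weights):
ΣP(Feb 2023)Q(Jan 2023) = 2.36×288 + 3.73×309 + 0.92×92 + 6.21×11 + 5.41×10 = 679.68 + 1152.57 + 84.64 + 68.31 + 54.1 = 2039.3
ΣP(Jan 2023)Q(Jan 2023) = 2.38×288 + 2.59×309 + 1.09×92 + 5.39×11 + 4.99×10 = 685.44 + 800.31 + 100.28 + 59.29 + 49.9 = 1695.22
L = 2039.3 / 1695.22 × 100 = 120.2971
Paasche component (current-period weights):
ΣP(Feb 2023)Q(Feb 2023) = 2.36×341 + 3.73×311 + 0.92×98 + 6.21×9 + 5.41×11 = 804.76 + 1160.03 + 90.16 + 55.89 + 59.51 = 2170.35
ΣP(Jan 2023)Q(Feb 2023) = 2.38×341 + 2.59×311 + 1.09×98 + 5.39×9 + 4.99×11 = 811.58 + 805.49 + 106.82 + 48.51 + 54.89 = 1827.29
P = 2170.35 / 1827.29 × 100 = 118.7743
Fisher = √(L × P) = √(120.2971 × 118.7743) = 119.5332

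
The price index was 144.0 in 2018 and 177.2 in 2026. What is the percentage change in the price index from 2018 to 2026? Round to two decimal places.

Change = (177.2 − 144.0) / 144.0 × 100
       = 33.2 / 144.0 × 100 = 23.0556%

23.06%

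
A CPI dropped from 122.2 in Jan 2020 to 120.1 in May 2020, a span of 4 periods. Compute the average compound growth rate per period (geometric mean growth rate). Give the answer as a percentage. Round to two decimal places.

Growth factor = (120.1/122.2)^(1/4) = (0.982815)^(1/4) = 0.995676
Growth rate = 0.995676 − 1 = -0.004324 = -0.4324%

-0.43%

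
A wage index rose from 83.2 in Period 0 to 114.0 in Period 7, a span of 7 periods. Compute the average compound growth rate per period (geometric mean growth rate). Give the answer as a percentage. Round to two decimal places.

Growth factor = (114.0/83.2)^(1/7) = (1.370192)^(1/7) = 1.046021
Growth rate = 1.046021 − 1 = 0.046021 = 4.6021%

4.60%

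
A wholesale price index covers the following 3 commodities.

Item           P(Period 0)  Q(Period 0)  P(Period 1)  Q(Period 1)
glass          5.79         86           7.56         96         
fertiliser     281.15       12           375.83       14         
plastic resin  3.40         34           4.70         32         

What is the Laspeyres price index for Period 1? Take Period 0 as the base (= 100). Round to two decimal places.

133.42

Laspeyres price index uses base-period quantities as weights.
ΣP(Period 1)·Q(Period 0) = 7.56×86 + 375.83×12 + 4.70×34 = 650.16 + 4509.96 + 159.8 = 5319.92
ΣP(Period 0)·Q(Period 0) = 5.79×86 + 281.15×12 + 3.40×34 = 497.94 + 3373.8 + 115.6 = 3987.34
Index = 5319.92 / 3987.34 × 100 = 133.4203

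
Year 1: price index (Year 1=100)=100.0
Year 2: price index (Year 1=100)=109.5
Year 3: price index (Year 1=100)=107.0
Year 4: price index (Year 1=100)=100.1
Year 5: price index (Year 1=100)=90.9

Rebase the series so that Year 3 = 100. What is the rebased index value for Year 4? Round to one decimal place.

Rebased(Year 4) = 100.1 / 107.0 × 100 = 93.5514

93.6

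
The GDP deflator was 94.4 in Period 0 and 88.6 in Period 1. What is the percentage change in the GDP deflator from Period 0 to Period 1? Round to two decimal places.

Change = (88.6 − 94.4) / 94.4 × 100
       = -5.8 / 94.4 × 100 = -6.1441%

-6.14%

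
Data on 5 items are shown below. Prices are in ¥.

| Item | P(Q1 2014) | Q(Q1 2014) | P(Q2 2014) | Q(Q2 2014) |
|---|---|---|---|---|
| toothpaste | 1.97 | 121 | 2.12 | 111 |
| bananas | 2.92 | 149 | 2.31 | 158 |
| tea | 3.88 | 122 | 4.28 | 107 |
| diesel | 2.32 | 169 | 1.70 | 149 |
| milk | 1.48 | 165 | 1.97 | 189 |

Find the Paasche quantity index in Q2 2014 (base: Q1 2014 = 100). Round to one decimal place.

97.0

Paasche quantity index uses current-period prices as weights.
ΣP(Q2 2014)·Q(Q2 2014) = 2.12×111 + 2.31×158 + 4.28×107 + 1.70×149 + 1.97×189 = 235.32 + 364.98 + 457.96 + 253.3 + 372.33 = 1683.89
ΣP(Q2 2014)·Q(Q1 2014) = 2.12×121 + 2.31×149 + 4.28×122 + 1.70×169 + 1.97×165 = 256.52 + 344.19 + 522.16 + 287.3 + 325.05 = 1735.22
Index = 1683.89 / 1735.22 × 100 = 97.0419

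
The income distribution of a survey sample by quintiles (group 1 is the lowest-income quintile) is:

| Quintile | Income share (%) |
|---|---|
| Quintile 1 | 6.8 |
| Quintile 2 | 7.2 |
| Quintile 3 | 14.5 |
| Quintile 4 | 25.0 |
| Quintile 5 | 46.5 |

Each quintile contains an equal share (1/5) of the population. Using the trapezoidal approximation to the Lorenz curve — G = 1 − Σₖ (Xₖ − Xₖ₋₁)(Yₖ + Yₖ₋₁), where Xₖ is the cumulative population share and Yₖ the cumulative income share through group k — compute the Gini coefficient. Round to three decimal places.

0.389

Cumulative income shares Yₖ: 0.0680, 0.1400, 0.2850, 0.5350, 1.0000
Σ (Xₖ−Xₖ₋₁)(Yₖ+Yₖ₋₁) = (1/5)(0.0680+0.0000) + (1/5)(0.1400+0.0680) + (1/5)(0.2850+0.1400) + (1/5)(0.5350+0.2850) + (1/5)(1.0000+0.5350)
  = 0.0136 + 0.0416 + 0.0850 + 0.1640 + 0.3070 = 0.6112
G = 1 − 0.6112 = 0.3888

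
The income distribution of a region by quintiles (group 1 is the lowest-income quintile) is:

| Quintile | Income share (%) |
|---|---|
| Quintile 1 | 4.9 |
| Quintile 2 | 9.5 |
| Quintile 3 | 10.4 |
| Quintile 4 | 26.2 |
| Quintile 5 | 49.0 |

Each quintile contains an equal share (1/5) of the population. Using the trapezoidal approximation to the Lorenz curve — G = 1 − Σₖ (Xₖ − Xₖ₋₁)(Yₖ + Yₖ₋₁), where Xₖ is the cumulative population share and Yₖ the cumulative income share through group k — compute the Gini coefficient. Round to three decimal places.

Cumulative income shares Yₖ: 0.0490, 0.1440, 0.2480, 0.5100, 1.0000
Σ (Xₖ−Xₖ₋₁)(Yₖ+Yₖ₋₁) = (1/5)(0.0490+0.0000) + (1/5)(0.1440+0.0490) + (1/5)(0.2480+0.1440) + (1/5)(0.5100+0.2480) + (1/5)(1.0000+0.5100)
  = 0.0098 + 0.0386 + 0.0784 + 0.1516 + 0.3020 = 0.5804
G = 1 − 0.5804 = 0.4196

0.420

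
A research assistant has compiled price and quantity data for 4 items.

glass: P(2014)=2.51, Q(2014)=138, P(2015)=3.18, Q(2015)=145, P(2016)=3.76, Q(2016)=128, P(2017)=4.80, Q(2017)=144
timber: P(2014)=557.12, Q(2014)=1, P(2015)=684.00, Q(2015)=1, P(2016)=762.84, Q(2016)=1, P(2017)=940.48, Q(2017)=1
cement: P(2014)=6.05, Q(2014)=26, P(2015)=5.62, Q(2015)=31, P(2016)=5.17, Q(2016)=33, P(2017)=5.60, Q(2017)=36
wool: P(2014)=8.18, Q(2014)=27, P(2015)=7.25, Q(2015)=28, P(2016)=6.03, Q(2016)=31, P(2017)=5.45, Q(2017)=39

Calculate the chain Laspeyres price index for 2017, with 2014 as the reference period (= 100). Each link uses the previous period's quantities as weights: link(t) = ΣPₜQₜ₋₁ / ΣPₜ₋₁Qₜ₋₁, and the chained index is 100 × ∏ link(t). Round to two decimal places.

Link 2014→2015:
ΣP(2015)Q(2014) = 3.18×138 + 684.00×1 + 5.62×26 + 7.25×27 = 438.84 + 684 + 146.12 + 195.75 = 1464.71
ΣP(2014)Q(2014) = 2.51×138 + 557.12×1 + 6.05×26 + 8.18×27 = 346.38 + 557.12 + 157.3 + 220.86 = 1281.66
link = 1464.71/1281.66 = 1.142823
Link 2015→2016:
ΣP(2016)Q(2015) = 3.76×145 + 762.84×1 + 5.17×31 + 6.03×28 = 545.2 + 762.84 + 160.27 + 168.84 = 1637.15
ΣP(2015)Q(2015) = 3.18×145 + 684.00×1 + 5.62×31 + 7.25×28 = 461.1 + 684 + 174.22 + 203 = 1522.32
link = 1637.15/1522.32 = 1.075431
Link 2016→2017:
ΣP(2017)Q(2016) = 4.80×128 + 940.48×1 + 5.60×33 + 5.45×31 = 614.4 + 940.48 + 184.8 + 168.95 = 1908.63
ΣP(2016)Q(2016) = 3.76×128 + 762.84×1 + 5.17×33 + 6.03×31 = 481.28 + 762.84 + 170.61 + 186.93 = 1601.66
link = 1908.63/1601.66 = 1.191657
Chained index = 100 × 1.142823 × 1.075431 × 1.191657 = 146.4579

146.46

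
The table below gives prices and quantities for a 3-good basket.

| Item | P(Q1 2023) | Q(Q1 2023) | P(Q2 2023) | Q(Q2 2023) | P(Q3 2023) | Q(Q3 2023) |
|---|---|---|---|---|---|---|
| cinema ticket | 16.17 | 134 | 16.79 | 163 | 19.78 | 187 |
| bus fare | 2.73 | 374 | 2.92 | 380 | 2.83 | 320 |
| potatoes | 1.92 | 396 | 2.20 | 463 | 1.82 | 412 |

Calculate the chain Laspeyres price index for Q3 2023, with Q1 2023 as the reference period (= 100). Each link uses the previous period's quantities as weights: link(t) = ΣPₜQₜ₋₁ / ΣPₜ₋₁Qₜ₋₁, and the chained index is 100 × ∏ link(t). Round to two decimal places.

Link Q1 2023→Q2 2023:
ΣP(Q2 2023)Q(Q1 2023) = 16.79×134 + 2.92×374 + 2.20×396 = 2249.86 + 1092.08 + 871.2 = 4213.14
ΣP(Q1 2023)Q(Q1 2023) = 16.17×134 + 2.73×374 + 1.92×396 = 2166.78 + 1021.02 + 760.32 = 3948.12
link = 4213.14/3948.12 = 1.067126
Link Q2 2023→Q3 2023:
ΣP(Q3 2023)Q(Q2 2023) = 19.78×163 + 2.83×380 + 1.82×463 = 3224.14 + 1075.4 + 842.66 = 5142.2
ΣP(Q2 2023)Q(Q2 2023) = 16.79×163 + 2.92×380 + 2.20×463 = 2736.77 + 1109.6 + 1018.6 = 4864.97
link = 5142.2/4864.97 = 1.056985
Chained index = 100 × 1.067126 × 1.056985 = 112.7936

112.79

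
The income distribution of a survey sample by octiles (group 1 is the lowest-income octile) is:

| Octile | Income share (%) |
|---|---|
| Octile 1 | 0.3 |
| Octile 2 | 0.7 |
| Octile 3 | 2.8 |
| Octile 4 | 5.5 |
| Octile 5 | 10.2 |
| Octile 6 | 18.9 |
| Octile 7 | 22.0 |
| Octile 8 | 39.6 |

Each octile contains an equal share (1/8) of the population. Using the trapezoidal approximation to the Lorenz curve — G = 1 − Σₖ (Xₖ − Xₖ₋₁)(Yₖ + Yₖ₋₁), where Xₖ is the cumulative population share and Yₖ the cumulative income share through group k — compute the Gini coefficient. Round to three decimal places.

0.543

Cumulative income shares Yₖ: 0.0030, 0.0100, 0.0380, 0.0930, 0.1950, 0.3840, 0.6040, 1.0000
Σ (Xₖ−Xₖ₋₁)(Yₖ+Yₖ₋₁) = (1/8)(0.0030+0.0000) + (1/8)(0.0100+0.0030) + (1/8)(0.0380+0.0100) + (1/8)(0.0930+0.0380) + (1/8)(0.1950+0.0930) + (1/8)(0.3840+0.1950) + (1/8)(0.6040+0.3840) + (1/8)(1.0000+0.6040)
  = 0.0004 + 0.0016 + 0.0060 + 0.0164 + 0.0360 + 0.0724 + 0.1235 + 0.2005 = 0.4567
G = 1 − 0.4567 = 0.5433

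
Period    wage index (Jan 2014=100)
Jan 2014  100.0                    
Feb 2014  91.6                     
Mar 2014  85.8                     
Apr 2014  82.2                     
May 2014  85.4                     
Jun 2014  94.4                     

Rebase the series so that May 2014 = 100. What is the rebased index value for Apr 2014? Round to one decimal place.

96.3

Rebased(Apr 2014) = 82.2 / 85.4 × 100 = 96.2529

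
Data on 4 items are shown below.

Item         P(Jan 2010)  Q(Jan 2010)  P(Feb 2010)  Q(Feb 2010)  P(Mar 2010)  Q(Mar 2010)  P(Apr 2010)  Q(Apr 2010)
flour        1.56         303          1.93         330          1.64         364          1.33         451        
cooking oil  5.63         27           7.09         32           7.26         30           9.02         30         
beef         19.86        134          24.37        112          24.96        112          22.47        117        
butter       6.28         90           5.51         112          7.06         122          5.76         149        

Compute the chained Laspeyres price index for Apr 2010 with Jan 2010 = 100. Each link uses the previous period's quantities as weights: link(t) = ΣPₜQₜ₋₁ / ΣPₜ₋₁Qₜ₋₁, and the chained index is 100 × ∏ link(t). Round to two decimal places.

Link Jan 2010→Feb 2010:
ΣP(Feb 2010)Q(Jan 2010) = 1.93×303 + 7.09×27 + 24.37×134 + 5.51×90 = 584.79 + 191.43 + 3265.58 + 495.9 = 4537.7
ΣP(Jan 2010)Q(Jan 2010) = 1.56×303 + 5.63×27 + 19.86×134 + 6.28×90 = 472.68 + 152.01 + 2661.24 + 565.2 = 3851.13
link = 4537.7/3851.13 = 1.178278
Link Feb 2010→Mar 2010:
ΣP(Mar 2010)Q(Feb 2010) = 1.64×330 + 7.26×32 + 24.96×112 + 7.06×112 = 541.2 + 232.32 + 2795.52 + 790.72 = 4359.76
ΣP(Feb 2010)Q(Feb 2010) = 1.93×330 + 7.09×32 + 24.37×112 + 5.51×112 = 636.9 + 226.88 + 2729.44 + 617.12 = 4210.34
link = 4359.76/4210.34 = 1.035489
Link Mar 2010→Apr 2010:
ΣP(Apr 2010)Q(Mar 2010) = 1.33×364 + 9.02×30 + 22.47×112 + 5.76×122 = 484.12 + 270.6 + 2516.64 + 702.72 = 3974.08
ΣP(Mar 2010)Q(Mar 2010) = 1.64×364 + 7.26×30 + 24.96×112 + 7.06×122 = 596.96 + 217.8 + 2795.52 + 861.32 = 4471.6
link = 3974.08/4471.6 = 0.888738
Chained index = 100 × 1.178278 × 1.035489 × 0.888738 = 108.4343

108.43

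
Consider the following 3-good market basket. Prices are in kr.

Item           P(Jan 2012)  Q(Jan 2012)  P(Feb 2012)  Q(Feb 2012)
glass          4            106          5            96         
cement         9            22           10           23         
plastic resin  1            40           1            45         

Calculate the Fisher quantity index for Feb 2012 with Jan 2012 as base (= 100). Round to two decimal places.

Laspeyres component (base-period weights):
ΣP(Jan 2012)Q(Feb 2012) = 4×96 + 9×23 + 1×45 = 384 + 207 + 45 = 636
ΣP(Jan 2012)Q(Jan 2012) = 4×106 + 9×22 + 1×40 = 424 + 198 + 40 = 662
L = 636 / 662 × 100 = 96.0725
Paasche component (current-period weights):
ΣP(Feb 2012)Q(Feb 2012) = 5×96 + 10×23 + 1×45 = 480 + 230 + 45 = 755
ΣP(Feb 2012)Q(Jan 2012) = 5×106 + 10×22 + 1×40 = 530 + 220 + 40 = 790
P = 755 / 790 × 100 = 95.5696
Fisher = √(L × P) = √(96.0725 × 95.5696) = 95.8207

95.82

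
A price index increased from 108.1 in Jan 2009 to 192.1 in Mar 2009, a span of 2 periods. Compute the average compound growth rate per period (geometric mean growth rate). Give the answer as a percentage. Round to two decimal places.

Growth factor = (192.1/108.1)^(1/2) = (1.777058)^(1/2) = 1.333063
Growth rate = 1.333063 − 1 = 0.333063 = 33.3063%

33.31%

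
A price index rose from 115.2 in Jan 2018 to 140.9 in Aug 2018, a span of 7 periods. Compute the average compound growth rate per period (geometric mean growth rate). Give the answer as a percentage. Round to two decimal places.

Growth factor = (140.9/115.2)^(1/7) = (1.223090)^(1/7) = 1.029186
Growth rate = 1.029186 − 1 = 0.029186 = 2.9186%

2.92%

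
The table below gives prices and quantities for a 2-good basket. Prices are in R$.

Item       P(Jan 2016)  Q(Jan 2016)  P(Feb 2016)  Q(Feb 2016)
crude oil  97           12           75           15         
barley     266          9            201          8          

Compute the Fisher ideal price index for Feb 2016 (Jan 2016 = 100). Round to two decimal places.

Laspeyres component (base-period weights):
ΣP(Feb 2016)Q(Jan 2016) = 75×12 + 201×9 = 900 + 1809 = 2709
ΣP(Jan 2016)Q(Jan 2016) = 97×12 + 266×9 = 1164 + 2394 = 3558
L = 2709 / 3558 × 100 = 76.1383
Paasche component (current-period weights):
ΣP(Feb 2016)Q(Feb 2016) = 75×15 + 201×8 = 1125 + 1608 = 2733
ΣP(Jan 2016)Q(Feb 2016) = 97×15 + 266×8 = 1455 + 2128 = 3583
P = 2733 / 3583 × 100 = 76.2769
Fisher = √(L × P) = √(76.1383 × 76.2769) = 76.2075

76.21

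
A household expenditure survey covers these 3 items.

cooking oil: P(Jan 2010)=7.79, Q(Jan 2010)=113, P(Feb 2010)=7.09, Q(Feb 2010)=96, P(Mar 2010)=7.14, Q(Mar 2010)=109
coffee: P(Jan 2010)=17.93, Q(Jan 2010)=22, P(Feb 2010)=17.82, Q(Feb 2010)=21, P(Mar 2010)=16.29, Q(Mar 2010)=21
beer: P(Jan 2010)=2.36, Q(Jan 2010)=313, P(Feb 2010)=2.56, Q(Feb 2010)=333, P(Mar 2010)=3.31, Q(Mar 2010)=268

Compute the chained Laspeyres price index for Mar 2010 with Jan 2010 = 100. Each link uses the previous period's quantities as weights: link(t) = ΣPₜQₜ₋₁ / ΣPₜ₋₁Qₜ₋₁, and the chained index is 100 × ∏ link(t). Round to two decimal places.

Link Jan 2010→Feb 2010:
ΣP(Feb 2010)Q(Jan 2010) = 7.09×113 + 17.82×22 + 2.56×313 = 801.17 + 392.04 + 801.28 = 1994.49
ΣP(Jan 2010)Q(Jan 2010) = 7.79×113 + 17.93×22 + 2.36×313 = 880.27 + 394.46 + 738.68 = 2013.41
link = 1994.49/2013.41 = 0.990603
Link Feb 2010→Mar 2010:
ΣP(Mar 2010)Q(Feb 2010) = 7.14×96 + 16.29×21 + 3.31×333 = 685.44 + 342.09 + 1102.23 = 2129.76
ΣP(Feb 2010)Q(Feb 2010) = 7.09×96 + 17.82×21 + 2.56×333 = 680.64 + 374.22 + 852.48 = 1907.34
link = 2129.76/1907.34 = 1.116613
Chained index = 100 × 0.990603 × 1.116613 = 110.6120

110.61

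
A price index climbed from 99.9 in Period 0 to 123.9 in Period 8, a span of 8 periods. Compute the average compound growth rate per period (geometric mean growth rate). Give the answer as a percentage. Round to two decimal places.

2.73%

Growth factor = (123.9/99.9)^(1/8) = (1.240240)^(1/8) = 1.027279
Growth rate = 1.027279 − 1 = 0.027279 = 2.7279%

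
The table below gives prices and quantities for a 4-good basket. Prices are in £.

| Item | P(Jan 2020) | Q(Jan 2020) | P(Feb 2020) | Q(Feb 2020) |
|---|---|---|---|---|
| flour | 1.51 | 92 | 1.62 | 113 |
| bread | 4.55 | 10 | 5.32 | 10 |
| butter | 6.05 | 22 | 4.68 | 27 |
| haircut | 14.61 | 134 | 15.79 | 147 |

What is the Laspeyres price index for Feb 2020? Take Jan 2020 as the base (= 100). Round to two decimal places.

106.41

Laspeyres price index uses base-period quantities as weights.
ΣP(Feb 2020)·Q(Jan 2020) = 1.62×92 + 5.32×10 + 4.68×22 + 15.79×134 = 149.04 + 53.2 + 102.96 + 2115.86 = 2421.06
ΣP(Jan 2020)·Q(Jan 2020) = 1.51×92 + 4.55×10 + 6.05×22 + 14.61×134 = 138.92 + 45.5 + 133.1 + 1957.74 = 2275.26
Index = 2421.06 / 2275.26 × 100 = 106.4081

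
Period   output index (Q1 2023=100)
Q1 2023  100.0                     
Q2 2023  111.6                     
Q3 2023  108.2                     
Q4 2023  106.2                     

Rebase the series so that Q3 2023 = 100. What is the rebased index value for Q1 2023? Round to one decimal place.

92.4

Rebased(Q1 2023) = 100.0 / 108.2 × 100 = 92.4214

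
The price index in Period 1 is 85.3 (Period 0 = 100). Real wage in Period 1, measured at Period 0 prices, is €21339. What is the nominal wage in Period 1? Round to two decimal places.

18202.17

Nominal = Real × (Index/100) = 21339 × (85.3/100)
        = 21339 × 0.853 = 18202.1670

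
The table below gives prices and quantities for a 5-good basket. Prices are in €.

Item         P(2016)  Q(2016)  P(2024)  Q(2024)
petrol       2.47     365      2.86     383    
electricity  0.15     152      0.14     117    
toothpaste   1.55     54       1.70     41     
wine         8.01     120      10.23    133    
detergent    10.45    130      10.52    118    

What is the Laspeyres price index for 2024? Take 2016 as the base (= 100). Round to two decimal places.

Laspeyres price index uses base-period quantities as weights.
ΣP(2024)·Q(2016) = 2.86×365 + 0.14×152 + 1.70×54 + 10.23×120 + 10.52×130 = 1043.9 + 21.28 + 91.8 + 1227.6 + 1367.6 = 3752.18
ΣP(2016)·Q(2016) = 2.47×365 + 0.15×152 + 1.55×54 + 8.01×120 + 10.45×130 = 901.55 + 22.8 + 83.7 + 961.2 + 1358.5 = 3327.75
Index = 3752.18 / 3327.75 × 100 = 112.7543

112.75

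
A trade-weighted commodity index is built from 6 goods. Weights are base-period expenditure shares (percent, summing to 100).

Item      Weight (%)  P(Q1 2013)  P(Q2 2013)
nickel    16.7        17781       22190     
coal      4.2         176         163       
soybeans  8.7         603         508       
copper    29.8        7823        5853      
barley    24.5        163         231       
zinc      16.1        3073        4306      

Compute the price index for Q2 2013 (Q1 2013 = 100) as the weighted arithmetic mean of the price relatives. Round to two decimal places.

nickel: 16.7 × (22190/17781) = 16.7 × 1.247961 = 20.8410
coal: 4.2 × (163/176) = 4.2 × 0.926136 = 3.8898
soybeans: 8.7 × (508/603) = 8.7 × 0.842454 = 7.3294
copper: 29.8 × (5853/7823) = 29.8 × 0.748178 = 22.2957
barley: 24.5 × (231/163) = 24.5 × 1.417178 = 34.7209
zinc: 16.1 × (4306/3073) = 16.1 × 1.401237 = 22.5599
Index = Σ wᵢ·(p₁ᵢ/p₀ᵢ) = 20.8410 + 3.8898 + 7.3294 + 22.2957 + 34.7209 + 22.5599 = 111.6366

111.64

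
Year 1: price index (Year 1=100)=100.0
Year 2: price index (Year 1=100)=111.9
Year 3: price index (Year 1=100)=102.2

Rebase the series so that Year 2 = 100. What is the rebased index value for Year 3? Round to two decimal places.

Rebased(Year 3) = 102.2 / 111.9 × 100 = 91.3315

91.33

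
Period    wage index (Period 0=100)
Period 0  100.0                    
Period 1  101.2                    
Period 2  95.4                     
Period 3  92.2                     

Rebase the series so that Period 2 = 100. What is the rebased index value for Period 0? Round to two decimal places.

104.82

Rebased(Period 0) = 100.0 / 95.4 × 100 = 104.8218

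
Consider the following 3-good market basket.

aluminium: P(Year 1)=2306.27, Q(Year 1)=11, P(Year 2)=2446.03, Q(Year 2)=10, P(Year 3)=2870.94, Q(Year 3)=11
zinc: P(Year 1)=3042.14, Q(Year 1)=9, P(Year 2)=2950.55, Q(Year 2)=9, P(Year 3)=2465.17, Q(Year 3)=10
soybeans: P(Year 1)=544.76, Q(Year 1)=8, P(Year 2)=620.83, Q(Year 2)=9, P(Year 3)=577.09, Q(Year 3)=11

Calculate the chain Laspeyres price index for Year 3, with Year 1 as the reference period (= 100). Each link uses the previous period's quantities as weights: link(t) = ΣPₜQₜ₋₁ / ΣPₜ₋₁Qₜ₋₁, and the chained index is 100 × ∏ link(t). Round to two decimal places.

101.39

Link Year 1→Year 2:
ΣP(Year 2)Q(Year 1) = 2446.03×11 + 2950.55×9 + 620.83×8 = 26906.33 + 26554.95 + 4966.64 = 58427.92
ΣP(Year 1)Q(Year 1) = 2306.27×11 + 3042.14×9 + 544.76×8 = 25368.97 + 27379.26 + 4358.08 = 57106.31
link = 58427.92/57106.31 = 1.023143
Link Year 2→Year 3:
ΣP(Year 3)Q(Year 2) = 2870.94×10 + 2465.17×9 + 577.09×9 = 28709.4 + 22186.53 + 5193.81 = 56089.74
ΣP(Year 2)Q(Year 2) = 2446.03×10 + 2950.55×9 + 620.83×9 = 24460.3 + 26554.95 + 5587.47 = 56602.72
link = 56089.74/56602.72 = 0.990937
Chained index = 100 × 1.023143 × 0.990937 = 101.3870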